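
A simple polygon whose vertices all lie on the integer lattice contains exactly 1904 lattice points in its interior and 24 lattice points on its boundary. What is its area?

By Pick's theorem, A = I + B/2 − 1 = 1904 + 24/2 − 1 = 1915.

1915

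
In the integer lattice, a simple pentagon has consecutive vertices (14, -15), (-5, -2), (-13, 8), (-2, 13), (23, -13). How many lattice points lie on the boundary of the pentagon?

The number of boundary lattice points is Σ gcd(|Δx|,|Δy|) = gcd(19,13) + gcd(8,10) + gcd(11,5) + gcd(25,26) + gcd(9,2) = 1+2+1+1+1 = 6.

6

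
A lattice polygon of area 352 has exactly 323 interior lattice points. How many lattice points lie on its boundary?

60

Pick's theorem gives A = I + B/2 − 1, so B = 2(A − I + 1) = 2(352 − 323 + 1) = 60.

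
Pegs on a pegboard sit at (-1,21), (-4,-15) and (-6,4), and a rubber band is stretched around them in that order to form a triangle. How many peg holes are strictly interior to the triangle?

Using the shoelace formula, 2A = |((-1)·(-15) − (-4)·21) + ((-4)·4 − (-6)·(-15)) + ((-6)·21 − (-1)·4)| = 129, so the area is 129/2.
Along each edge there are gcd(|Δx|,|Δy|)+1 lattice points, so counting each shared vertex once the boundary has gcd(3,36) + gcd(2,19) + gcd(5,17) = 3+1+1 = 5.
By Pick's theorem A = I + B/2 − 1, so I = 129/2 − 5/2 + 1 = 63.

63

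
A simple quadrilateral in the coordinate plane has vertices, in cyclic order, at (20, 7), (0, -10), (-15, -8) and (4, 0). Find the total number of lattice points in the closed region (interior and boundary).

By the shoelace formula, twice the signed area is |(20·(-10) − 0·7) + (0·(-8) − (-15)·(-10)) + ((-15)·0 − 4·(-8)) + (4·7 − 20·0)| = 290, so the area is 145.
Summing gcd(|Δx|,|Δy|) over the edges gives the boundary count: gcd(20,17) + gcd(15,2) + gcd(19,8) + gcd(16,7) = 1+1+1+1 = 4.
Pick's theorem gives I = A − B/2 + 1 = 145 − 4/2 + 1 = 144, so the closed region contains I + B = 144 + 4 = 148 lattice points.

148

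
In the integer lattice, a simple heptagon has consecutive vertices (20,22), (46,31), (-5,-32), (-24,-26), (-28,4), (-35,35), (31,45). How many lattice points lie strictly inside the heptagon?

The shoelace formula gives twice the area as |[20·31 − 46·22] + [46·(-32) − (-5)·31] + [(-5)·(-26) − (-24)·(-32)] + [(-24)·4 − (-28)·(-26)] + [(-28)·35 − (-35)·4] + [(-35)·45 − 31·35] + [31·22 − 20·45]| = 6889, so the area is 6889/2.
The number of boundary lattice points is Σ gcd(|Δx|,|Δy|) = gcd(26,9) + gcd(51,63) + gcd(19,6) + gcd(4,30) + gcd(7,31) + gcd(66,10) + gcd(11,23) = 1+3+1+2+1+2+1 = 11.
By Pick's theorem A = I + B/2 − 1, so I = 6889/2 − 11/2 + 1 = 3440.

3440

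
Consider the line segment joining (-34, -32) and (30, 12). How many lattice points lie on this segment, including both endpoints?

5

The number of lattice points on a segment between lattice points is gcd(|Δx|,|Δy|) + 1 = gcd(64,44) + 1 = 4 + 1 = 5.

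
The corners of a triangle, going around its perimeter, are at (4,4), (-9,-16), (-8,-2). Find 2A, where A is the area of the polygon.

By the shoelace formula, twice the signed area is |(4·(-16) − (-9)·4) + ((-9)·(-2) − (-8)·(-16)) + ((-8)·4 − 4·(-2))| = 162, so the area is 81.

162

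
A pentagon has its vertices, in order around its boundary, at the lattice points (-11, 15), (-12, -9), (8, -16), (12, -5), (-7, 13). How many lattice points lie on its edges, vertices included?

6

The number of boundary lattice points is Σ gcd(|Δx|,|Δy|) = gcd(1,24) + gcd(20,7) + gcd(4,11) + gcd(19,18) + gcd(4,2) = 1+1+1+1+2 = 6.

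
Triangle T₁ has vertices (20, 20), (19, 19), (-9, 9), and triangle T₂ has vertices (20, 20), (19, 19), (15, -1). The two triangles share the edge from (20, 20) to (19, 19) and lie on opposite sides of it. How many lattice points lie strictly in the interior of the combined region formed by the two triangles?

The union is the simple quadrilateral with vertices (20, 20), (-9, 9), (19, 19), (15, -1) in order.
Using the shoelace formula, 2A = |(20·9 − (-9)·20) + ((-9)·19 − 19·9) + (19·(-1) − 15·19) + (15·20 − 20·(-1))| = 34, so the area is 17.
The number of boundary lattice points is Σ gcd(|Δx|,|Δy|) = gcd(29,11) + gcd(28,10) + gcd(4,20) + gcd(5,21) = 1+2+4+1 = 8.
By Pick's theorem I = A − B/2 + 1 = 17 − 8/2 + 1 = 14.

14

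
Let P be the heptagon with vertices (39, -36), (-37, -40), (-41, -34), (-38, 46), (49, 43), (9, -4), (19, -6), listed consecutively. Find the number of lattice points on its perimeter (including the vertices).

Along each edge there are gcd(|Δx|,|Δy|)+1 lattice points, so counting each shared vertex once the boundary has gcd(76,4) + gcd(4,6) + gcd(3,80) + gcd(87,3) + gcd(40,47) + gcd(10,2) + gcd(20,30) = 4+2+1+3+1+2+10 = 23.

23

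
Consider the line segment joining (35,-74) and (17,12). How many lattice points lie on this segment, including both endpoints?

The number of lattice points on a segment between lattice points is gcd(|Δx|,|Δy|) + 1 = gcd(18,86) + 1 = 2 + 1 = 3.

3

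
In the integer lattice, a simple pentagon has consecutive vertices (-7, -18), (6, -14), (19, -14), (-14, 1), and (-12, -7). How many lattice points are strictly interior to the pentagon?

The shoelace formula gives twice the area as |((-7)·(-14) − 6·(-18)) + (6·(-14) − 19·(-14)) + (19·1 − (-14)·(-14)) + ((-14)·(-7) − (-12)·1) + ((-12)·(-18) − (-7)·(-7))| = 488, so the area is 244.
Along each edge there are gcd(|Δx|,|Δy|)+1 lattice points, so counting each shared vertex once the boundary has gcd(13,4) + gcd(13,0) + gcd(33,15) + gcd(2,8) + gcd(5,11) = 1+13+3+2+1 = 20.
By Pick's theorem A = I + B/2 − 1, so I = 244 − 20/2 + 1 = 235.

235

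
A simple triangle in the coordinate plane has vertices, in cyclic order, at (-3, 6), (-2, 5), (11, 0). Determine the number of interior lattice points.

The shoelace formula gives twice the area as |((-3)·5 − (-2)·6) + ((-2)·0 − 11·5) + (11·6 − (-3)·0)| = 8, so the area is 4.
Along each edge there are gcd(|Δx|,|Δy|)+1 lattice points, so counting each shared vertex once the boundary has gcd(1,1) + gcd(13,5) + gcd(14,6) = 1+1+2 = 4.
By Pick's theorem A = I + B/2 − 1, so I = 4 − 4/2 + 1 = 3.

3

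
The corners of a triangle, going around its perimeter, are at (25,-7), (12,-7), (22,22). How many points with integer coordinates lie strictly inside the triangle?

182

Using the shoelace formula, 2A = |[25·(-7) − 12·(-7)] + [12·22 − 22·(-7)] + [22·(-7) − 25·22]| = 377, so the area is 377/2.
Along each edge there are gcd(|Δx|,|Δy|)+1 lattice points, so counting each shared vertex once the boundary has gcd(13,0) + gcd(10,29) + gcd(3,29) = 13+1+1 = 15.
By Pick's theorem A = I + B/2 − 1, so I = 377/2 − 15/2 + 1 = 182.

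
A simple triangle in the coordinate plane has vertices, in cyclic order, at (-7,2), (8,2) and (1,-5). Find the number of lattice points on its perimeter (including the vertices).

Summing gcd(|Δx|,|Δy|) over the edges gives the boundary count: gcd(15,0) + gcd(7,7) + gcd(8,7) = 15+7+1 = 23.

23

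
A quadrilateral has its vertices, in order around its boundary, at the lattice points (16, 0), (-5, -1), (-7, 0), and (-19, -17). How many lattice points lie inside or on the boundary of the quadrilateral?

187

Using the shoelace formula, 2A = |(16·(-1) − (-5)·0) + ((-5)·0 − (-7)·(-1)) + ((-7)·(-17) − (-19)·0) + ((-19)·0 − 16·(-17))| = 368, so the area is 184.
Summing gcd(|Δx|,|Δy|) over the edges gives the boundary count: gcd(21,1) + gcd(2,1) + gcd(12,17) + gcd(35,17) = 1+1+1+1 = 4.
Pick's theorem gives I = A − B/2 + 1 = 184 − 4/2 + 1 = 183, so the closed region contains I + B = 183 + 4 = 187 lattice points.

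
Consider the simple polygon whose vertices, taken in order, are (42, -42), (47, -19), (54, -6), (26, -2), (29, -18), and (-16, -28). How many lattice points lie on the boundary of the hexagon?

Along each edge there are gcd(|Δx|,|Δy|)+1 lattice points, so counting each shared vertex once the boundary has gcd(5,23) + gcd(7,13) + gcd(28,4) + gcd(3,16) + gcd(45,10) + gcd(58,14) = 1+1+4+1+5+2 = 14.

14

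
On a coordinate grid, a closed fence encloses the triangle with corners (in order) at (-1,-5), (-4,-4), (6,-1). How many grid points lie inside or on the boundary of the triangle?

12

By the shoelace formula, twice the signed area is |((-1)·(-4) − (-4)·(-5)) + ((-4)·(-1) − 6·(-4)) + (6·(-5) − (-1)·(-1))| = 19, so the area is 19/2.
The number of boundary lattice points is Σ gcd(|Δx|,|Δy|) = gcd(3,1) + gcd(10,3) + gcd(7,4) = 1+1+1 = 3.
Pick's theorem gives I = A − B/2 + 1 = 19/2 − 3/2 + 1 = 9, so the closed region contains I + B = 9 + 3 = 12 lattice points.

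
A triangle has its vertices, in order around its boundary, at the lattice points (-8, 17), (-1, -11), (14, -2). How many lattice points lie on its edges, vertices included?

Summing gcd(|Δx|,|Δy|) over the edges gives the boundary count: gcd(7,28) + gcd(15,9) + gcd(22,19) = 7+3+1 = 11.

11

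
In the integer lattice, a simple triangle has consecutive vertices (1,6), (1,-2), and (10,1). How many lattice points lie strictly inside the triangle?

31

The shoelace formula gives twice the area as |[1·(-2) − 1·6] + [1·1 − 10·(-2)] + [10·6 − 1·1]| = 72, so the area is 36.
The number of boundary lattice points is Σ gcd(|Δx|,|Δy|) = gcd(0,8) + gcd(9,3) + gcd(9,5) = 8+3+1 = 12.
Pick's theorem gives I = A − B/2 + 1 = 36 − 12/2 + 1 = 31.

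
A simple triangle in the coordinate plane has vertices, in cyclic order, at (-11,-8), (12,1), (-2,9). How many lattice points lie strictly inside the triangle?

154

Using the shoelace formula, 2A = |[(-11)·1 − 12·(-8)] + [12·9 − (-2)·1] + [(-2)·(-8) − (-11)·9]| = 310, so the area is 155.
The number of boundary lattice points is Σ gcd(|Δx|,|Δy|) = gcd(23,9) + gcd(14,8) + gcd(9,17) = 1+2+1 = 4.
By Pick's theorem A = I + B/2 − 1, so I = 155 − 4/2 + 1 = 154.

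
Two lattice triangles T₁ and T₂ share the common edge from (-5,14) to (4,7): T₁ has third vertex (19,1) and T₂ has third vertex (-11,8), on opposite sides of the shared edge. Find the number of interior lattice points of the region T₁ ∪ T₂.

The union is the simple quadrilateral with vertices (-5,14), (19,1), (4,7), (-11,8) in order.
The shoelace formula gives twice the area as |((-5)·1 − 19·14) + (19·7 − 4·1) + (4·8 − (-11)·7) + ((-11)·14 − (-5)·8)| = 147, so the area is 73.5.
The number of boundary lattice points is Σ gcd(|Δx|,|Δy|) = gcd(24,13) + gcd(15,6) + gcd(15,1) + gcd(6,6) = 1+3+1+6 = 11.
By Pick's theorem I = A − B/2 + 1 = 73.5 − 11/2 + 1 = 69.

69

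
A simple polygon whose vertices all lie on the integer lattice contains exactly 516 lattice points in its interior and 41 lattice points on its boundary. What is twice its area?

Pick's theorem states A = I + B/2 − 1, so A = 516 + 41/2 − 1 = 1071/2.
Hence 2A = 1071.

1071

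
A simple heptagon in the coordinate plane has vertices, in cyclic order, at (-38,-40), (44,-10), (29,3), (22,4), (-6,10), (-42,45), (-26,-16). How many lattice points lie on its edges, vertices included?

Summing gcd(|Δx|,|Δy|) over the edges gives the boundary count: gcd(82,30) + gcd(15,13) + gcd(7,1) + gcd(28,6) + gcd(36,35) + gcd(16,61) + gcd(12,24) = 2+1+1+2+1+1+12 = 20.

20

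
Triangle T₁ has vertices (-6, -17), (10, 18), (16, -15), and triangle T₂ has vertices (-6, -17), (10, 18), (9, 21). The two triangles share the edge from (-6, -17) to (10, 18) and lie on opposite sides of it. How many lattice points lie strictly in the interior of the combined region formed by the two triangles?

The union is the simple quadrilateral with vertices (-6, -17), (16, -15), (10, 18), (9, 21) in order.
By the shoelace formula, twice the signed area is |[(-6)·(-15) − 16·(-17)] + [16·18 − 10·(-15)] + [10·21 − 9·18] + [9·(-17) − (-6)·21]| = 821, so the area is 410.5.
Summing gcd(|Δx|,|Δy|) over the edges gives the boundary count: gcd(22,2) + gcd(6,33) + gcd(1,3) + gcd(15,38) = 2+3+1+1 = 7.
By Pick's theorem I = A − B/2 + 1 = 410.5 − 7/2 + 1 = 408.

408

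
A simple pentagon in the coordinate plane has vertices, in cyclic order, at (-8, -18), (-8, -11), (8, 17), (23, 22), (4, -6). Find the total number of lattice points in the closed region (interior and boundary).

The shoelace formula gives twice the area as |[(-8)·(-11) − (-8)·(-18)] + [(-8)·17 − 8·(-11)] + [8·22 − 23·17] + [23·(-6) − 4·22] + [4·(-18) − (-8)·(-6)]| = 665, so the area is 332.5.
The number of boundary lattice points is Σ gcd(|Δx|,|Δy|) = gcd(0,7) + gcd(16,28) + gcd(15,5) + gcd(19,28) + gcd(12,12) = 7+4+5+1+12 = 29.
Pick's theorem gives I = A − B/2 + 1 = 332.5 − 29/2 + 1 = 319, so the closed region contains I + B = 319 + 29 = 348 lattice points.

348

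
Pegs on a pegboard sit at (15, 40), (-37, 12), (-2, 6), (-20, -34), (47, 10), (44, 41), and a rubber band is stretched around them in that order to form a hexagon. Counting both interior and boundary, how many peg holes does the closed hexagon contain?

2846

By the shoelace formula, twice the signed area is |(15·12 − (-37)·40) + ((-37)·6 − (-2)·12) + ((-2)·(-34) − (-20)·6) + ((-20)·10 − 47·(-34)) + (47·41 − 44·10) + (44·40 − 15·41)| = 5680, so the area is 2840.
The number of boundary lattice points is Σ gcd(|Δx|,|Δy|) = gcd(52,28) + gcd(35,6) + gcd(18,40) + gcd(67,44) + gcd(3,31) + gcd(29,1) = 4+1+2+1+1+1 = 10.
Pick's theorem gives I = A − B/2 + 1 = 2840 − 10/2 + 1 = 2836, so the closed region contains I + B = 2836 + 10 = 2846 lattice points.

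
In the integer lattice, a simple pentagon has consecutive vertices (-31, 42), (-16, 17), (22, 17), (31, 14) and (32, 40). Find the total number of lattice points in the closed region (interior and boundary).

1353

The shoelace formula gives twice the area as |[(-31)·17 − (-16)·42] + [(-16)·17 − 22·17] + [22·14 − 31·17] + [31·40 − 32·14] + [32·42 − (-31)·40]| = 2656, so the area is 1328.
The number of boundary lattice points is Σ gcd(|Δx|,|Δy|) = gcd(15,25) + gcd(38,0) + gcd(9,3) + gcd(1,26) + gcd(63,2) = 5+38+3+1+1 = 48.
Pick's theorem gives I = A − B/2 + 1 = 1328 − 48/2 + 1 = 1305, so the closed region contains I + B = 1305 + 48 = 1353 lattice points.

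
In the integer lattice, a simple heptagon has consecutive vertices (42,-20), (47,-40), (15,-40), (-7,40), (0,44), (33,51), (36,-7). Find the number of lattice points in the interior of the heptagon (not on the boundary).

The shoelace formula gives twice the area as |(42·(-40) − 47·(-20)) + (47·(-40) − 15·(-40)) + (15·40 − (-7)·(-40)) + ((-7)·44 − 0·40) + (0·51 − 33·44) + (33·(-7) − 36·51) + (36·(-20) − 42·(-7))| = 5953, so the area is 2976.5.
The number of boundary lattice points is Σ gcd(|Δx|,|Δy|) = gcd(5,20) + gcd(32,0) + gcd(22,80) + gcd(7,4) + gcd(33,7) + gcd(3,58) + gcd(6,13) = 5+32+2+1+1+1+1 = 43.
Pick's theorem gives I = A − B/2 + 1 = 2976.5 − 43/2 + 1 = 2956.

2956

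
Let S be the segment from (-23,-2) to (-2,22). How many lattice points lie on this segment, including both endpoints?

4

The number of lattice points on a segment between lattice points is gcd(|Δx|,|Δy|) + 1 = gcd(21,24) + 1 = 3 + 1 = 4.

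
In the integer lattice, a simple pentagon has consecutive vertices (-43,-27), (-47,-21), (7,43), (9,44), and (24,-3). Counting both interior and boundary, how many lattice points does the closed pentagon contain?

By the shoelace formula, twice the signed area is |[(-43)·(-21) − (-47)·(-27)] + [(-47)·43 − 7·(-21)] + [7·44 − 9·43] + [9·(-3) − 24·44] + [24·(-27) − (-43)·(-3)]| = 4179, so the area is 2089.5.
Summing gcd(|Δx|,|Δy|) over the edges gives the boundary count: gcd(4,6) + gcd(54,64) + gcd(2,1) + gcd(15,47) + gcd(67,24) = 2+2+1+1+1 = 7.
Pick's theorem gives I = A − B/2 + 1 = 2089.5 − 7/2 + 1 = 2087, so the closed region contains I + B = 2087 + 7 = 2094 lattice points.

2094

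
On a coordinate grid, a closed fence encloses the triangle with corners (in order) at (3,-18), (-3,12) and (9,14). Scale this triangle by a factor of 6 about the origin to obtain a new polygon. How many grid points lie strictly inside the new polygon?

6667

The shoelace formula gives twice the area as |(3·12 − (-3)·(-18)) + ((-3)·14 − 9·12) + (9·(-18) − 3·14)| = 372, so the area is 186.
The number of boundary lattice points is Σ gcd(|Δx|,|Δy|) = gcd(6,30) + gcd(12,2) + gcd(6,32) = 6+2+2 = 10.
Scaling by 6 multiplies the area by 6² = 36 (so the new area is 6696) and multiplies the boundary lattice-point count by 6, giving 60.
By Pick's theorem, the interior count of the dilated polygon is 6696 − 60/2 + 1 = 6667.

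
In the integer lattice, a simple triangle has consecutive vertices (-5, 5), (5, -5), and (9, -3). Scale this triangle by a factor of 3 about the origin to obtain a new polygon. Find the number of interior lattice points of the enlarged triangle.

By the shoelace formula, twice the signed area is |[(-5)·(-5) − 5·5] + [5·(-3) − 9·(-5)] + [9·5 − (-5)·(-3)]| = 60, so the area is 30.
The number of boundary lattice points is Σ gcd(|Δx|,|Δy|) = gcd(10,10) + gcd(4,2) + gcd(14,8) = 10+2+2 = 14.
Scaling by 3 multiplies the area by 3² = 9 (so the new area is 270) and multiplies the boundary lattice-point count by 3, giving 42.
By Pick's theorem, the interior count of the dilated polygon is 270 − 42/2 + 1 = 250.

250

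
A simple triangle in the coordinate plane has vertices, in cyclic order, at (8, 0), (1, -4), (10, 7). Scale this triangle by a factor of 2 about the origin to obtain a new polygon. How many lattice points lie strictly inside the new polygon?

80

By the shoelace formula, twice the signed area is |(8·(-4) − 1·0) + (1·7 − 10·(-4)) + (10·0 − 8·7)| = 41, so the area is 41/2.
The number of boundary lattice points is Σ gcd(|Δx|,|Δy|) = gcd(7,4) + gcd(9,11) + gcd(2,7) = 1+1+1 = 3.
Scaling by 2 multiplies the area by 2² = 4 (so the new area is 82) and multiplies the boundary lattice-point count by 2, giving 6.
By Pick's theorem, the interior count of the dilated polygon is 82 − 6/2 + 1 = 80.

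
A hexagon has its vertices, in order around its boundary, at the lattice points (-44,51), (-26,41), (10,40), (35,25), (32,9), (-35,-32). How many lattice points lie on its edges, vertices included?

The number of boundary lattice points is Σ gcd(|Δx|,|Δy|) = gcd(18,10) + gcd(36,1) + gcd(25,15) + gcd(3,16) + gcd(67,41) + gcd(9,83) = 2+1+5+1+1+1 = 11.

11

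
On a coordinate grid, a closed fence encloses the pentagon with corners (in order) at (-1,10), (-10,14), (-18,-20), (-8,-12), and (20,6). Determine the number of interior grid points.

The shoelace formula gives twice the area as |((-1)·14 − (-10)·10) + ((-10)·(-20) − (-18)·14) + ((-18)·(-12) − (-8)·(-20)) + ((-8)·6 − 20·(-12)) + (20·10 − (-1)·6)| = 992, so the area is 496.
Summing gcd(|Δx|,|Δy|) over the edges gives the boundary count: gcd(9,4) + gcd(8,34) + gcd(10,8) + gcd(28,18) + gcd(21,4) = 1+2+2+2+1 = 8.
By Pick's theorem A = I + B/2 − 1, so I = 496 − 8/2 + 1 = 493.

493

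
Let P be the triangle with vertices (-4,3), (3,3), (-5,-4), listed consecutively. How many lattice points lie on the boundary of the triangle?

Summing gcd(|Δx|,|Δy|) over the edges gives the boundary count: gcd(7,0) + gcd(8,7) + gcd(1,7) = 7+1+1 = 9.

9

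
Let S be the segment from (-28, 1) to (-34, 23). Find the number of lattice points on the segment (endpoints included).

The number of lattice points on a segment between lattice points is gcd(|Δx|,|Δy|) + 1 = gcd(6,22) + 1 = 2 + 1 = 3.

3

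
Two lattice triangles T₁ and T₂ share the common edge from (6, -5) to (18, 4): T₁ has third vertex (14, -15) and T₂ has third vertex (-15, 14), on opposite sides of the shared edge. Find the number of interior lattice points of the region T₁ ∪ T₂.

303

The union is the simple quadrilateral with vertices (6, -5), (14, -15), (18, 4), (-15, 14) in order.
Using the shoelace formula, 2A = |(6·(-15) − 14·(-5)) + (14·4 − 18·(-15)) + (18·14 − (-15)·4) + ((-15)·(-5) − 6·14)| = 609, so the area is 304.5.
Along each edge there are gcd(|Δx|,|Δy|)+1 lattice points, so counting each shared vertex once the boundary has gcd(8,10) + gcd(4,19) + gcd(33,10) + gcd(21,19) = 2+1+1+1 = 5.
By Pick's theorem I = A − B/2 + 1 = 304.5 − 5/2 + 1 = 303.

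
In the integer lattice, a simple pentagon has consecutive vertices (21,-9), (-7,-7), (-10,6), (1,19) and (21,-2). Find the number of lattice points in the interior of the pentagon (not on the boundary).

528

Using the shoelace formula, 2A = |[21·(-7) − (-7)·(-9)] + [(-7)·6 − (-10)·(-7)] + [(-10)·19 − 1·6] + [1·(-2) − 21·19] + [21·(-9) − 21·(-2)]| = 1066, so the area is 533.
The number of boundary lattice points is Σ gcd(|Δx|,|Δy|) = gcd(28,2) + gcd(3,13) + gcd(11,13) + gcd(20,21) + gcd(0,7) = 2+1+1+1+7 = 12.
By Pick's theorem A = I + B/2 − 1, so I = 533 − 12/2 + 1 = 528.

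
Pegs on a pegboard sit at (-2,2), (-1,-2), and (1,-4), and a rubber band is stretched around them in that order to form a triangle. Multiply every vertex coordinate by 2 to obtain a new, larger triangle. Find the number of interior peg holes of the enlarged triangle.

7

Using the shoelace formula, 2A = |((-2)·(-2) − (-1)·2) + ((-1)·(-4) − 1·(-2)) + (1·2 − (-2)·(-4))| = 6, so the area is 3.
Summing gcd(|Δx|,|Δy|) over the edges gives the boundary count: gcd(1,4) + gcd(2,2) + gcd(3,6) = 1+2+3 = 6.
Scaling by 2 multiplies the area by 2² = 4 (so the new area is 12) and multiplies the boundary lattice-point count by 2, giving 12.
By Pick's theorem, the interior count of the dilated polygon is 12 − 12/2 + 1 = 7.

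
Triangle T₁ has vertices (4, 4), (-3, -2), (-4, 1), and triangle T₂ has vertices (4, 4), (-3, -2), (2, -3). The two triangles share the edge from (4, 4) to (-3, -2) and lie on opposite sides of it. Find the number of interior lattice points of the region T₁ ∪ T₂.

The union is the simple quadrilateral with vertices (4, 4), (-4, 1), (-3, -2), (2, -3) in order.
By the shoelace formula, twice the signed area is |[4·1 − (-4)·4] + [(-4)·(-2) − (-3)·1] + [(-3)·(-3) − 2·(-2)] + [2·4 − 4·(-3)]| = 64, so the area is 32.
Summing gcd(|Δx|,|Δy|) over the edges gives the boundary count: gcd(8,3) + gcd(1,3) + gcd(5,1) + gcd(2,7) = 1+1+1+1 = 4.
By Pick's theorem I = A − B/2 + 1 = 32 − 4/2 + 1 = 31.

31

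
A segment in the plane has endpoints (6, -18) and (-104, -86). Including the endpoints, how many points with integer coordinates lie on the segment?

3

The number of lattice points on a segment between lattice points is gcd(|Δx|,|Δy|) + 1 = gcd(110,68) + 1 = 2 + 1 = 3.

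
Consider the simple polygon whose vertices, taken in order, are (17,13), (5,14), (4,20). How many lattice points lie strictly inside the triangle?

The shoelace formula gives twice the area as |(17·14 − 5·13) + (5·20 − 4·14) + (4·13 − 17·20)| = 71, so the area is 71/2.
The number of boundary lattice points is Σ gcd(|Δx|,|Δy|) = gcd(12,1) + gcd(1,6) + gcd(13,7) = 1+1+1 = 3.
By Pick's theorem A = I + B/2 − 1, so I = 71/2 − 3/2 + 1 = 35.

35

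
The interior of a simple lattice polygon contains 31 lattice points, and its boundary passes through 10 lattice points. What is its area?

By Pick's theorem, A = I + B/2 − 1 = 31 + 10/2 − 1 = 35.

35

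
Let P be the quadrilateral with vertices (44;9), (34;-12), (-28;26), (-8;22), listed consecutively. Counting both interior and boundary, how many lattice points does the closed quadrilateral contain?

By the shoelace formula, twice the signed area is |[44·(-12) − 34·9] + [34·26 − (-28)·(-12)] + [(-28)·22 − (-8)·26] + [(-8)·9 − 44·22]| = 1734, so the area is 867.
Summing gcd(|Δx|,|Δy|) over the edges gives the boundary count: gcd(10,21) + gcd(62,38) + gcd(20,4) + gcd(52,13) = 1+2+4+13 = 20.
Pick's theorem gives I = A − B/2 + 1 = 867 − 20/2 + 1 = 858, so the closed region contains I + B = 858 + 20 = 878 lattice points.

878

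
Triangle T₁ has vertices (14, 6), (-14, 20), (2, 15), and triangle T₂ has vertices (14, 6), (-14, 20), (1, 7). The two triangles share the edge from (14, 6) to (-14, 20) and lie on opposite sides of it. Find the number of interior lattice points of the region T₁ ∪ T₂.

The union is the simple quadrilateral with vertices (14, 6), (2, 15), (-14, 20), (1, 7) in order.
Using the shoelace formula, 2A = |[14·15 − 2·6] + [2·20 − (-14)·15] + [(-14)·7 − 1·20] + [1·6 − 14·7]| = 238, so the area is 119.
The number of boundary lattice points is Σ gcd(|Δx|,|Δy|) = gcd(12,9) + gcd(16,5) + gcd(15,13) + gcd(13,1) = 3+1+1+1 = 6.
By Pick's theorem I = A − B/2 + 1 = 119 − 6/2 + 1 = 117.

117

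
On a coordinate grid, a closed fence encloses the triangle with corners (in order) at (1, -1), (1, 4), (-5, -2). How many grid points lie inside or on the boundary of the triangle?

The shoelace formula gives twice the area as |[1·4 − 1·(-1)] + [1·(-2) − (-5)·4] + [(-5)·(-1) − 1·(-2)]| = 30, so the area is 15.
Summing gcd(|Δx|,|Δy|) over the edges gives the boundary count: gcd(0,5) + gcd(6,6) + gcd(6,1) = 5+6+1 = 12.
Pick's theorem gives I = A − B/2 + 1 = 15 − 12/2 + 1 = 10, so the closed region contains I + B = 10 + 12 = 22 lattice points.

22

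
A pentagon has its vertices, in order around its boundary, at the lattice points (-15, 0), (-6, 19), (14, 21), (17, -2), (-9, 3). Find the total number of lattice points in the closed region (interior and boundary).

The shoelace formula gives twice the area as |((-15)·19 − (-6)·0) + ((-6)·21 − 14·19) + (14·(-2) − 17·21) + (17·3 − (-9)·(-2)) + ((-9)·0 − (-15)·3)| = 984, so the area is 492.
Summing gcd(|Δx|,|Δy|) over the edges gives the boundary count: gcd(9,19) + gcd(20,2) + gcd(3,23) + gcd(26,5) + gcd(6,3) = 1+2+1+1+3 = 8.
Pick's theorem gives I = A − B/2 + 1 = 492 − 8/2 + 1 = 489, so the closed region contains I + B = 489 + 8 = 497 lattice points.

497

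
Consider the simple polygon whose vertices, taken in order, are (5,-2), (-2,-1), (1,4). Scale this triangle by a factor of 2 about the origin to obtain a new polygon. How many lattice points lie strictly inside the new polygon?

73

By the shoelace formula, twice the signed area is |(5·(-1) − (-2)·(-2)) + ((-2)·4 − 1·(-1)) + (1·(-2) − 5·4)| = 38, so the area is 19.
Along each edge there are gcd(|Δx|,|Δy|)+1 lattice points, so counting each shared vertex once the boundary has gcd(7,1) + gcd(3,5) + gcd(4,6) = 1+1+2 = 4.
Scaling by 2 multiplies the area by 2² = 4 (so the new area is 76) and multiplies the boundary lattice-point count by 2, giving 8.
By Pick's theorem, the interior count of the dilated polygon is 76 − 8/2 + 1 = 73.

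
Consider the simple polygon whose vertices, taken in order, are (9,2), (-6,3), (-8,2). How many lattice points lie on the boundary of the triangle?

Along each edge there are gcd(|Δx|,|Δy|)+1 lattice points, so counting each shared vertex once the boundary has gcd(15,1) + gcd(2,1) + gcd(17,0) = 1+1+17 = 19.

19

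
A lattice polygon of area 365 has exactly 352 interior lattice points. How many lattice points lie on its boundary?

28

Pick's theorem gives A = I + B/2 − 1, so B = 2(A − I + 1) = 2(365 − 352 + 1) = 28.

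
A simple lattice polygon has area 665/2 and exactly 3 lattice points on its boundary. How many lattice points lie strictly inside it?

Pick's theorem A = I + B/2 − 1 rearranges to I = A − B/2 + 1 = 665/2 − 3/2 + 1 = 332.

332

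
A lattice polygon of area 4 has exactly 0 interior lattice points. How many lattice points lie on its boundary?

10

Pick's theorem gives A = I + B/2 − 1, so B = 2(A − I + 1) = 2(4 − 0 + 1) = 10.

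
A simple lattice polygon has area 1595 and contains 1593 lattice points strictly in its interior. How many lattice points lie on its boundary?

6

Pick's theorem gives A = I + B/2 − 1, so B = 2(A − I + 1) = 2(1595 − 1593 + 1) = 6.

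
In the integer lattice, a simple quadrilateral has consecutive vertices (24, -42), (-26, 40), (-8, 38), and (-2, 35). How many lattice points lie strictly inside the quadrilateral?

Using the shoelace formula, 2A = |[24·40 − (-26)·(-42)] + [(-26)·38 − (-8)·40] + [(-8)·35 − (-2)·38] + [(-2)·(-42) − 24·35]| = 1760, so the area is 880.
Summing gcd(|Δx|,|Δy|) over the edges gives the boundary count: gcd(50,82) + gcd(18,2) + gcd(6,3) + gcd(26,77) = 2+2+3+1 = 8.
By Pick's theorem A = I + B/2 − 1, so I = 880 − 8/2 + 1 = 877.

877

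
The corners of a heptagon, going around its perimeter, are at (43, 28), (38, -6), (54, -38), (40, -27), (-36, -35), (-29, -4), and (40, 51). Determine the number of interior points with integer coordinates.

By the shoelace formula, twice the signed area is |[43·(-6) − 38·28] + [38·(-38) − 54·(-6)] + [54·(-27) − 40·(-38)] + [40·(-35) − (-36)·(-27)] + [(-36)·(-4) − (-29)·(-35)] + [(-29)·51 − 40·(-4)] + [40·28 − 43·51]| = 8015, so the area is 4007.5.
Summing gcd(|Δx|,|Δy|) over the edges gives the boundary count: gcd(5,34) + gcd(16,32) + gcd(14,11) + gcd(76,8) + gcd(7,31) + gcd(69,55) + gcd(3,23) = 1+16+1+4+1+1+1 = 25.
By Pick's theorem A = I + B/2 − 1, so I = 4007.5 − 25/2 + 1 = 3996.

3996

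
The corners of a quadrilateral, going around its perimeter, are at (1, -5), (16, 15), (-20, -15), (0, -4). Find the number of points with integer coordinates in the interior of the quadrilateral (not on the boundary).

Using the shoelace formula, 2A = |(1·15 − 16·(-5)) + (16·(-15) − (-20)·15) + ((-20)·(-4) − 0·(-15)) + (0·(-5) − 1·(-4))| = 239, so the area is 239/2.
Along each edge there are gcd(|Δx|,|Δy|)+1 lattice points, so counting each shared vertex once the boundary has gcd(15,20) + gcd(36,30) + gcd(20,11) + gcd(1,1) = 5+6+1+1 = 13.
By Pick's theorem A = I + B/2 − 1, so I = 239/2 − 13/2 + 1 = 114.

114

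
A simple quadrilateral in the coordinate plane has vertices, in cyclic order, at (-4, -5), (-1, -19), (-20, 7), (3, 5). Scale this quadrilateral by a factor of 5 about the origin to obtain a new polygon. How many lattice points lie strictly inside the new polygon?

5391

Using the shoelace formula, 2A = |((-4)·(-19) − (-1)·(-5)) + ((-1)·7 − (-20)·(-19)) + ((-20)·5 − 3·7) + (3·(-5) − (-4)·5)| = 432, so the area is 216.
Along each edge there are gcd(|Δx|,|Δy|)+1 lattice points, so counting each shared vertex once the boundary has gcd(3,14) + gcd(19,26) + gcd(23,2) + gcd(7,10) = 1+1+1+1 = 4.
Scaling by 5 multiplies the area by 5² = 25 (so the new area is 5400) and multiplies the boundary lattice-point count by 5, giving 20.
By Pick's theorem, the interior count of the dilated polygon is 5400 − 20/2 + 1 = 5391.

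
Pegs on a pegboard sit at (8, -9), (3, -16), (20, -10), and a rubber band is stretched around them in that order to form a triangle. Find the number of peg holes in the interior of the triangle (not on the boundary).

44

Using the shoelace formula, 2A = |(8·(-16) − 3·(-9)) + (3·(-10) − 20·(-16)) + (20·(-9) − 8·(-10))| = 89, so the area is 89/2.
The number of boundary lattice points is Σ gcd(|Δx|,|Δy|) = gcd(5,7) + gcd(17,6) + gcd(12,1) = 1+1+1 = 3.
Pick's theorem gives I = A − B/2 + 1 = 89/2 − 3/2 + 1 = 44.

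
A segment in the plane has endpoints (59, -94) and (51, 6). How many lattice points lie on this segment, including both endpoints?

The number of lattice points on a segment between lattice points is gcd(|Δx|,|Δy|) + 1 = gcd(8,100) + 1 = 4 + 1 = 5.

5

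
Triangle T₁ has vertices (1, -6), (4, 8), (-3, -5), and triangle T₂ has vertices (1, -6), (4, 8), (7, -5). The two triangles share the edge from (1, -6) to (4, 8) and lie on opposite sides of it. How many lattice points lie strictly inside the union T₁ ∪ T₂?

69

The union is the simple quadrilateral with vertices (1, -6), (-3, -5), (4, 8), (7, -5) in order.
By the shoelace formula, twice the signed area is |[1·(-5) − (-3)·(-6)] + [(-3)·8 − 4·(-5)] + [4·(-5) − 7·8] + [7·(-6) − 1·(-5)]| = 140, so the area is 70.
Along each edge there are gcd(|Δx|,|Δy|)+1 lattice points, so counting each shared vertex once the boundary has gcd(4,1) + gcd(7,13) + gcd(3,13) + gcd(6,1) = 1+1+1+1 = 4.
By Pick's theorem I = A − B/2 + 1 = 70 − 4/2 + 1 = 69.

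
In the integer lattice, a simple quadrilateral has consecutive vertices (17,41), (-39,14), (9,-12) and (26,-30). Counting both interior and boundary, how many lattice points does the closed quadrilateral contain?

1902

Using the shoelace formula, 2A = |[17·14 − (-39)·41] + [(-39)·(-12) − 9·14] + [9·(-30) − 26·(-12)] + [26·41 − 17·(-30)]| = 3797, so the area is 1898.5.
Summing gcd(|Δx|,|Δy|) over the edges gives the boundary count: gcd(56,27) + gcd(48,26) + gcd(17,18) + gcd(9,71) = 1+2+1+1 = 5.
Pick's theorem gives I = A − B/2 + 1 = 1898.5 − 5/2 + 1 = 1897, so the closed region contains I + B = 1897 + 5 = 1902 lattice points.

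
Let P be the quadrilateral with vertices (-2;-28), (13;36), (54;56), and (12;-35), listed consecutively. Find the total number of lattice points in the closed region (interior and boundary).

1955

Using the shoelace formula, 2A = |((-2)·36 − 13·(-28)) + (13·56 − 54·36) + (54·(-35) − 12·56) + (12·(-28) − (-2)·(-35))| = 3892, so the area is 1946.
Summing gcd(|Δx|,|Δy|) over the edges gives the boundary count: gcd(15,64) + gcd(41,20) + gcd(42,91) + gcd(14,7) = 1+1+7+7 = 16.
Pick's theorem gives I = A − B/2 + 1 = 1946 − 16/2 + 1 = 1939, so the closed region contains I + B = 1939 + 16 = 1955 lattice points.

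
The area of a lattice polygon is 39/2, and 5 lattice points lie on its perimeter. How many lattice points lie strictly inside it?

18

From Pick's theorem, I = A − B/2 + 1 = 39/2 − 5/2 + 1 = 18.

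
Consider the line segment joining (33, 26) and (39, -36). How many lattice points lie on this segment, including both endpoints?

The number of lattice points on a segment between lattice points is gcd(|Δx|,|Δy|) + 1 = gcd(6,62) + 1 = 2 + 1 = 3.

3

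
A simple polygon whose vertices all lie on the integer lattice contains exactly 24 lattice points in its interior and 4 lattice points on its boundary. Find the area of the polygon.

25

Pick's theorem states A = I + B/2 − 1, so A = 24 + 4/2 − 1 = 25.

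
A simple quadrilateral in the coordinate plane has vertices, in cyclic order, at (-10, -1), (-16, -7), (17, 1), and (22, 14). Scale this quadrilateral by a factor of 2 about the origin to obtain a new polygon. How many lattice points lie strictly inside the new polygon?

974

Using the shoelace formula, 2A = |((-10)·(-7) − (-16)·(-1)) + ((-16)·1 − 17·(-7)) + (17·14 − 22·1) + (22·(-1) − (-10)·14)| = 491, so the area is 245.5.
The number of boundary lattice points is Σ gcd(|Δx|,|Δy|) = gcd(6,6) + gcd(33,8) + gcd(5,13) + gcd(32,15) = 6+1+1+1 = 9.
Scaling by 2 multiplies the area by 2² = 4 (so the new area is 982) and multiplies the boundary lattice-point count by 2, giving 18.
By Pick's theorem, the interior count of the dilated polygon is 982 − 18/2 + 1 = 974.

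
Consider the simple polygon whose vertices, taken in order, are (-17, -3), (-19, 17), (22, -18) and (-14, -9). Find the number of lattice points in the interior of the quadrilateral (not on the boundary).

463

Using the shoelace formula, 2A = |[(-17)·17 − (-19)·(-3)] + [(-19)·(-18) − 22·17] + [22·(-9) − (-14)·(-18)] + [(-14)·(-3) − (-17)·(-9)]| = 939, so the area is 939/2.
Along each edge there are gcd(|Δx|,|Δy|)+1 lattice points, so counting each shared vertex once the boundary has gcd(2,20) + gcd(41,35) + gcd(36,9) + gcd(3,6) = 2+1+9+3 = 15.
By Pick's theorem A = I + B/2 − 1, so I = 939/2 − 15/2 + 1 = 463.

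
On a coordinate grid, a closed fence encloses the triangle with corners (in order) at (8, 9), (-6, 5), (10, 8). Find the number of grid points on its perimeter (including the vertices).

4

Summing gcd(|Δx|,|Δy|) over the edges gives the boundary count: gcd(14,4) + gcd(16,3) + gcd(2,1) = 2+1+1 = 4.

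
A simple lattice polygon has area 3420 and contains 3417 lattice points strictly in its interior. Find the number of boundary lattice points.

8

Pick's theorem gives A = I + B/2 − 1, so B = 2(A − I + 1) = 2(3420 − 3417 + 1) = 8.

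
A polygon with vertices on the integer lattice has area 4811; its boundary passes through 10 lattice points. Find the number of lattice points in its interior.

4807

From Pick's theorem, I = A − B/2 + 1 = 4811 − 10/2 + 1 = 4807.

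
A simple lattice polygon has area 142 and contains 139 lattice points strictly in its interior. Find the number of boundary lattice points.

Pick's theorem gives A = I + B/2 − 1, so B = 2(A − I + 1) = 2(142 − 139 + 1) = 8.

8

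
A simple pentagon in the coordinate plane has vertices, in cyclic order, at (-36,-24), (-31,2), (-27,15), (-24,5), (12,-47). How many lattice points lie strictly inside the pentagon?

The shoelace formula gives twice the area as |[(-36)·2 − (-31)·(-24)] + [(-31)·15 − (-27)·2] + [(-27)·5 − (-24)·15] + [(-24)·(-47) − 12·5] + [12·(-24) − (-36)·(-47)]| = 1914, so the area is 957.
The number of boundary lattice points is Σ gcd(|Δx|,|Δy|) = gcd(5,26) + gcd(4,13) + gcd(3,10) + gcd(36,52) + gcd(48,23) = 1+1+1+4+1 = 8.
Pick's theorem gives I = A − B/2 + 1 = 957 − 8/2 + 1 = 954.

954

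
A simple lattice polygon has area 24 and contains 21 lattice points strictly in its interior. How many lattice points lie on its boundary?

Pick's theorem gives A = I + B/2 − 1, so B = 2(A − I + 1) = 2(24 − 21 + 1) = 8.

8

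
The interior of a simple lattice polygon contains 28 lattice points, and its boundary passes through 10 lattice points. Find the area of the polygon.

32

By Pick's theorem, A = I + B/2 − 1 = 28 + 10/2 − 1 = 32.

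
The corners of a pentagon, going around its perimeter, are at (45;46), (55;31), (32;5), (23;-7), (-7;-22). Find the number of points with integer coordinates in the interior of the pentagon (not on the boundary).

Using the shoelace formula, 2A = |(45·31 − 55·46) + (55·5 − 32·31) + (32·(-7) − 23·5) + (23·(-22) − (-7)·(-7)) + ((-7)·46 − 45·(-22))| = 2078, so the area is 1039.
The number of boundary lattice points is Σ gcd(|Δx|,|Δy|) = gcd(10,15) + gcd(23,26) + gcd(9,12) + gcd(30,15) + gcd(52,68) = 5+1+3+15+4 = 28.
By Pick's theorem A = I + B/2 − 1, so I = 1039 − 28/2 + 1 = 1026.

1026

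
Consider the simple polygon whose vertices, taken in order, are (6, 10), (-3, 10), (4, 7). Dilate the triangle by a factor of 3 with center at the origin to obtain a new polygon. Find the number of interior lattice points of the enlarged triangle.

106

Using the shoelace formula, 2A = |[6·10 − (-3)·10] + [(-3)·7 − 4·10] + [4·10 − 6·7]| = 27, so the area is 13.5.
Summing gcd(|Δx|,|Δy|) over the edges gives the boundary count: gcd(9,0) + gcd(7,3) + gcd(2,3) = 9+1+1 = 11.
Scaling by 3 multiplies the area by 3² = 9 (so the new area is 243/2) and multiplies the boundary lattice-point count by 3, giving 33.
By Pick's theorem, the interior count of the dilated polygon is 243/2 − 33/2 + 1 = 106.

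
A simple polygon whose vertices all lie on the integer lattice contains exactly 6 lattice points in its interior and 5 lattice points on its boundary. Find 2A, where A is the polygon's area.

15

By Pick's theorem, A = I + B/2 − 1 = 6 + 5/2 − 1 = 15/2.
Hence 2A = 15.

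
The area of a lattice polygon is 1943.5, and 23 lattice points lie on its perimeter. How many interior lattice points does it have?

1933

From Pick's theorem, I = A − B/2 + 1 = 1943.5 − 23/2 + 1 = 1933.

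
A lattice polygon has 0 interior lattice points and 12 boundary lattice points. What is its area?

Pick's theorem states A = I + B/2 − 1, so A = 0 + 12/2 − 1 = 5.

5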